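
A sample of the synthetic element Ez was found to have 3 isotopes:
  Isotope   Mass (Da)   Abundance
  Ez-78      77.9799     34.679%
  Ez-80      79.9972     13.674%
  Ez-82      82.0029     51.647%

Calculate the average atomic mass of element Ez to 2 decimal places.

80.33 Da

Ar = Σ fᵢ·mᵢ = 0.34679 × 77.9799 + 0.13674 × 79.9972 + 0.51647 × 82.0029
= 27.04265 + 10.93882 + 42.35204 = 80.33351 Da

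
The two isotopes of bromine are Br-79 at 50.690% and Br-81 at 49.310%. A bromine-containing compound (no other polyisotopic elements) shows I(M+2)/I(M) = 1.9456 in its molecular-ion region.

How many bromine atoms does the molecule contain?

The M+2/M ratio from n Br atoms is n · q/p = n · 0.49310/0.50690.
n = 1.9456 × 0.50690/0.49310 = 2.00 ≈ 2

2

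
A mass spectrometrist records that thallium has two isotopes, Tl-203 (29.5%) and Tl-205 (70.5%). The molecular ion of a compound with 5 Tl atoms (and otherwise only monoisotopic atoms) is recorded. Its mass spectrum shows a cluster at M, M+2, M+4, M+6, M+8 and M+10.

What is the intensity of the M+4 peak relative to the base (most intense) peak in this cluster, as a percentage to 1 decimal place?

(0.295 + 0.705)^5 gives M 0.0022, M+2 0.0267, M+4 0.1276, M+6 0.3049, M+8 0.3644, M+10 0.1742; the largest is M+8.
P(M+8) = C(5,4) × 0.295^1 × 0.705^4 = 5 × 0.2950 × 0.24703385 = 0.364375 (base)
P(M+4) = C(5,2) × 0.295^3 × 0.705^2 = 10 × 0.02567237 × 0.497025 = 0.127598
Relative intensity = 0.127598 / 0.364375 × 100 = 35.0

35.0%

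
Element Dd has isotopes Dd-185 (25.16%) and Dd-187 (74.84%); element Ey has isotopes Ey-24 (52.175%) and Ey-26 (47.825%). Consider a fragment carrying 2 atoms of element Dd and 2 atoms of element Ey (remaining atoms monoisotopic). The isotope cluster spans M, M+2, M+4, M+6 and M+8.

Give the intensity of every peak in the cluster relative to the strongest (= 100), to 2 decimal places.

Element Dd pattern (n=2): 0.06330256 : 0.37659488 : 0.56010256
Element Ey pattern (n=2): 0.27222306 : 0.49905387 : 0.22872306
Convolve the two distributions (both contribute in 2-u steps):
  M: 0.06330256×0.27222306 = 0.017232
  M+2: 0.06330256×0.49905387 + 0.37659488×0.27222306 = 0.134109
  M+4: 0.06330256×0.22872306 + 0.37659488×0.49905387 + 0.56010256×0.27222306 = 0.354893
  M+6: 0.37659488×0.22872306 + 0.56010256×0.49905387 = 0.365657
  M+8: 0.56010256×0.22872306 = 0.128108
Scale to base peak (0.365657) = 100: 4.71 : 36.68 : 97.06 : 100.00 : 35.04

4.71 : 36.68 : 97.06 : 100.00 : 35.04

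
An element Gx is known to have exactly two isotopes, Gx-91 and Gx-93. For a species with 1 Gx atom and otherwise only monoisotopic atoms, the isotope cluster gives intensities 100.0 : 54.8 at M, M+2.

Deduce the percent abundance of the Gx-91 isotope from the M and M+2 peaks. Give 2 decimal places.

If p is the fraction of Gx that is Gx-91, then I(M+2)/I(M) = [C(1,1)·p^0·(1−p)] / p^1 = 1·(1−p)/p = 54.8/100.0 = 0.5480
(1−p)/p = 0.5480/1 = 0.5480  ⇒  p = 1/(1 + 0.5480) = 0.6460
Gx-91: 64.60%, Gx-93: 35.40%.

64.60%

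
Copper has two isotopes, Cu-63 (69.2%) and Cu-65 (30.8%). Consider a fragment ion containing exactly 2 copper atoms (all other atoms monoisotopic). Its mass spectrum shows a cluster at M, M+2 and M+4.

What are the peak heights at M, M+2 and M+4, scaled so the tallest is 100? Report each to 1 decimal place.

100.0 : 89.0 : 19.8

The 2 Cu atoms are independent, so intensities follow the terms of (0.692 + 0.308)^2.
P(M) = 0.692^2 = 0.478864
P(M+2) = 2 × 0.692^1 × 0.308^1 = 0.426272
P(M+4) = 0.308^2 = 0.094864
The M peak is largest (0.478864); scaling to 100 gives 100.0 : 89.0 : 19.8.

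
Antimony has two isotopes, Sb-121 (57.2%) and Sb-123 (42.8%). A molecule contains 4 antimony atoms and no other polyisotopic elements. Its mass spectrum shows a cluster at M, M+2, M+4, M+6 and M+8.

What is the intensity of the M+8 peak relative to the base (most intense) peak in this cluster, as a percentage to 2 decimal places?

9.33%

(0.572 + 0.428)^4 gives M 0.1070, M+2 0.3204, M+4 0.3596, M+6 0.1794, M+8 0.0336; the largest is M+4.
P(M+4) = C(4,2) × 0.572^2 × 0.428^2 = 6 × 0.327184 × 0.183184 = 0.359609 (base)
P(M+8) = C(4,4) × 0.572^0 × 0.428^4 = 1 × 1.0000 × 0.03355638 = 0.033556
Relative intensity = 0.033556 / 0.359609 × 100 = 9.33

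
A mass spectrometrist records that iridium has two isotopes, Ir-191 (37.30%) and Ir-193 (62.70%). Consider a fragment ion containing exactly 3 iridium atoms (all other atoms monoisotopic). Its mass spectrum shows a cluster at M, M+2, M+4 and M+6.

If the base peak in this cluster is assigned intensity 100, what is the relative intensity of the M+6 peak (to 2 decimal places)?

56.03

Binomial terms of (0.3730 + 0.6270)^3: M 0.0519, M+2 0.2617, M+4 0.4399, M+6 0.2465 → M+4 is the base peak.
P(M+4) = C(3,2) × 0.3730^1 × 0.6270^2 = 3 × 0.3730 × 0.393129 = 0.439911 (base)
P(M+6) = C(3,3) × 0.3730^0 × 0.6270^3 = 1 × 1.0000 × 0.24649188 = 0.246492
Relative intensity = 0.246492 / 0.439911 × 100 = 56.03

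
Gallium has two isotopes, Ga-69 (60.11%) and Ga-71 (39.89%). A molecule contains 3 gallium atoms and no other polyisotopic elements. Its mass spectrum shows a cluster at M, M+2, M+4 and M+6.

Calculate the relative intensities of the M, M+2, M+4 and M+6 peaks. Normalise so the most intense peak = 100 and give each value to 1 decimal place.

The 3 Ga atoms are independent, so intensities follow the terms of (0.6011 + 0.3989)^3.
P(M) = 0.6011^3 = 0.217190
P(M+2) = 3 × 0.6011^2 × 0.3989^1 = 0.432393
P(M+4) = 3 × 0.6011^1 × 0.3989^2 = 0.286943
P(M+6) = 0.3989^3 = 0.063473
The M+2 peak is largest (0.432393); scaling to 100 gives 50.2 : 100.0 : 66.4 : 14.7.

50.2 : 100.0 : 66.4 : 14.7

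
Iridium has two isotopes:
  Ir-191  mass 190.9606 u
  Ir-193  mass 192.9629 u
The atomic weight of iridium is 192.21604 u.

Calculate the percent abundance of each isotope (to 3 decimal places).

Writing the weighted mean with unknown fraction x of Ir-191:
190.9606·x + 192.9629·(1 − x) = 192.21604
(190.9606 − 192.9629)·x = 192.21604 − 192.9629
x = -0.74686 / -2.0023 = 0.37300 → 37.300% Ir-191, 62.700% Ir-193.

Ir-191: 37.300%, Ir-193: 62.700%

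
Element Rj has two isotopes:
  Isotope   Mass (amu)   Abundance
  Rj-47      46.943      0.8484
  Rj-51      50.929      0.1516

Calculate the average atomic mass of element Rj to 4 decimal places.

47.5473 amu

The abundance-weighted mean is 0.8484 × 46.943 + 0.1516 × 50.929
= 39.82644 + 7.72084 = 47.54728 amu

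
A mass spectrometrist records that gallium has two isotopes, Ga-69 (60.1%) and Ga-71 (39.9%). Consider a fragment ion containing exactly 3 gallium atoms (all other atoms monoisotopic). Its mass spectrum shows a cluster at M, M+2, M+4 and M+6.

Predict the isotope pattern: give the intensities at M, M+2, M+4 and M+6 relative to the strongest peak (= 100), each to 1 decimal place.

The 3 Ga atoms are independent, so intensities follow the terms of (0.601 + 0.399)^3.
P(M) = 0.601^3 = 0.217082
P(M+2) = 3 × 0.601^2 × 0.399^1 = 0.432358
P(M+4) = 3 × 0.601^1 × 0.399^2 = 0.287039
P(M+6) = 0.399^3 = 0.063521
The M+2 peak is largest (0.432358); scaling to 100 gives 50.2 : 100.0 : 66.4 : 14.7.

50.2 : 100.0 : 66.4 : 14.7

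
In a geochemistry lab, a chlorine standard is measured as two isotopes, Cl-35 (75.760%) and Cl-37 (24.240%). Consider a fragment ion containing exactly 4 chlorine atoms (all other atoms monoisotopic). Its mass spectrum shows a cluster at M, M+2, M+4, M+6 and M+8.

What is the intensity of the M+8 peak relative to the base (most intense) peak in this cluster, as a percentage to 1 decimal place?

(0.75760 + 0.24240)^4 gives M 0.3294, M+2 0.4216, M+4 0.2023, M+6 0.0432, M+8 0.0035; the largest is M+2.
P(M+2) = C(4,1) × 0.75760^3 × 0.24240^1 = 4 × 0.4348304 × 0.2424 = 0.421612 (base)
P(M+8) = C(4,4) × 0.75760^0 × 0.24240^4 = 1 × 1.0000 × 0.00345247 = 0.003452
Relative intensity = 0.003452 / 0.421612 × 100 = 0.8

0.8%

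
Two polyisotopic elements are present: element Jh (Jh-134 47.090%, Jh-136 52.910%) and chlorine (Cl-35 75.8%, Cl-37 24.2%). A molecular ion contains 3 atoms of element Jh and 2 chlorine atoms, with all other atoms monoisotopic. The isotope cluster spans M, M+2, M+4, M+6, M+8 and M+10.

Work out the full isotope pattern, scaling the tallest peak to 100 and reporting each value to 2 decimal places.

16.55 : 66.36 : 100.00 : 69.19 : 21.38 : 2.39

Element Jh pattern (n=3): 0.10442057 : 0.35197871 : 0.39548086 : 0.14811986
Chlorine pattern (n=2): 0.574564 : 0.366872 : 0.058564
Convolve the two distributions (both contribute in 2-u steps):
  M: 0.10442057×0.574564 = 0.059996
  M+2: 0.10442057×0.366872 + 0.35197871×0.574564 = 0.240543
  M+4: 0.10442057×0.058564 + 0.35197871×0.366872 + 0.39548086×0.574564 = 0.362475
  M+6: 0.35197871×0.058564 + 0.39548086×0.366872 + 0.14811986×0.574564 = 0.250808
  M+8: 0.39548086×0.058564 + 0.14811986×0.366872 = 0.077502
  M+10: 0.14811986×0.058564 = 0.008674
Scale to base peak (0.362475) = 100: 16.55 : 66.36 : 100.00 : 69.19 : 21.38 : 2.39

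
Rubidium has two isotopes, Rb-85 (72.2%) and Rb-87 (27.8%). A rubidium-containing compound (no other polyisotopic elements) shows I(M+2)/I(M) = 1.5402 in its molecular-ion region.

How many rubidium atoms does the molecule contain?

With n Rb atoms, P(M+2)/P(M) = C(n,1)·p^(n−1)q / p^n = n·q/p = n · 0.278/0.722.
n = 1.5402 × 0.722/0.278 = 4.00 ≈ 4

4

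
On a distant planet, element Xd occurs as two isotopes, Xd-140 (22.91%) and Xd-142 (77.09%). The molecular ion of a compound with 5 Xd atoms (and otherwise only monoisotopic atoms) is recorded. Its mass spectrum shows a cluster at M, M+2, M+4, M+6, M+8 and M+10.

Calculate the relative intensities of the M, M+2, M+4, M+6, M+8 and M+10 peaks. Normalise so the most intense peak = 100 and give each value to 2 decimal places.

The 5 Xd atoms are independent, so intensities follow the terms of (0.2291 + 0.7709)^5.
P(M) = 0.2291^5 = 0.000631
P(M+2) = 5 × 0.2291^4 × 0.7709^1 = 0.010619
P(M+4) = 10 × 0.2291^3 × 0.7709^2 = 0.071461
P(M+6) = 10 × 0.2291^2 × 0.7709^3 = 0.240461
P(M+8) = 5 × 0.2291^1 × 0.7709^4 = 0.404564
P(M+10) = 0.7709^5 = 0.272264
The M+8 peak is largest (0.404564); scaling to 100 gives 0.16 : 2.62 : 17.66 : 59.44 : 100.00 : 67.30.

0.16 : 2.62 : 17.66 : 59.44 : 100.00 : 67.30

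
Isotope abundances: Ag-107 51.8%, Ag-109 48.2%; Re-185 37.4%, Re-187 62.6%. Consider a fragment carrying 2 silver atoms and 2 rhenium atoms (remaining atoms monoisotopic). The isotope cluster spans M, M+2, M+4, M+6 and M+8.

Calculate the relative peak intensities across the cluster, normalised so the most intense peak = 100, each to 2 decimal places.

10.10 : 52.63 : 100.00 : 81.96 : 24.51

Silver pattern (n=2): 0.268324 : 0.499352 : 0.232324
Rhenium pattern (n=2): 0.139876 : 0.468248 : 0.391876
Convolve the two distributions (both contribute in 2-u steps):
  M: 0.268324×0.139876 = 0.037532
  M+2: 0.268324×0.468248 + 0.499352×0.139876 = 0.195490
  M+4: 0.268324×0.391876 + 0.499352×0.468248 + 0.232324×0.139876 = 0.371467
  M+6: 0.499352×0.391876 + 0.232324×0.468248 = 0.304469
  M+8: 0.232324×0.391876 = 0.091042
Scale to base peak (0.371467) = 100: 10.10 : 52.63 : 100.00 : 81.96 : 24.51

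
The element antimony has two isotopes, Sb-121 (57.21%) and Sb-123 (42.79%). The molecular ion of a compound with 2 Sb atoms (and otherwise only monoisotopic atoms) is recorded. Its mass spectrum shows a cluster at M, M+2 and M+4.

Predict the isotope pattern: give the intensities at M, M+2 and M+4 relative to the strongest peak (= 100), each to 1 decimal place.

Each Sb atom is independently Sb-121 (p = 0.5721) or Sb-123 (q = 0.4279); the cluster is the binomial expansion (p + q)^2.
P(M) = 0.5721^2 = 0.327298
P(M+2) = 2 × 0.5721^1 × 0.4279^1 = 0.489603
P(M+4) = 0.4279^2 = 0.183098
The M+2 peak is largest (0.489603); scaling to 100 gives 66.8 : 100.0 : 37.4.

66.8 : 100.0 : 37.4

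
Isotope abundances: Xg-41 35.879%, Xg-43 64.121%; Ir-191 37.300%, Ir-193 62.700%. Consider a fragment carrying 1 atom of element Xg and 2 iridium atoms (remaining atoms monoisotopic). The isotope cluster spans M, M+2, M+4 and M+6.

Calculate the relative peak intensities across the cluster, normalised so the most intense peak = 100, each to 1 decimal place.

11.3 : 58.3 : 100.0 : 57.2

Element Xg pattern (n=1): 0.35879 : 0.64121
Iridium pattern (n=2): 0.139129 : 0.467742 : 0.393129
Convolve the two distributions (both contribute in 2-u steps):
  M: 0.35879×0.139129 = 0.049918
  M+2: 0.35879×0.467742 + 0.64121×0.139129 = 0.257032
  M+4: 0.35879×0.393129 + 0.64121×0.467742 = 0.440972
  M+6: 0.64121×0.393129 = 0.252078
Scale to base peak (0.440972) = 100: 11.3 : 58.3 : 100.0 : 57.2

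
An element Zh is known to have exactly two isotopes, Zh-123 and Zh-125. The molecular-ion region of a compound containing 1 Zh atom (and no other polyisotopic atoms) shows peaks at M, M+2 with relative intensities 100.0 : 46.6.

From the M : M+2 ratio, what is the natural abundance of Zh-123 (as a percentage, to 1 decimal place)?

If p is the fraction of Zh that is Zh-123, then I(M+2)/I(M) = [C(1,1)·p^0·(1−p)] / p^1 = 1·(1−p)/p = 46.6/100.0 = 0.4660
(1−p)/p = 0.4660/1 = 0.4660  ⇒  p = 1/(1 + 0.4660) = 0.6821
Zh-123: 68.2%, Zh-125: 31.8%.

68.2%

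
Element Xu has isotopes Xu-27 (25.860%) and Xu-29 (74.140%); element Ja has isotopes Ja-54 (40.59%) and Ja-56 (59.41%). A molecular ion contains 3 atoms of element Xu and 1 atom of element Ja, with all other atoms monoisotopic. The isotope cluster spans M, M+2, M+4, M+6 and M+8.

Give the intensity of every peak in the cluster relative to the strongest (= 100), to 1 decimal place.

1.7 : 16.9 : 62.4 : 100.0 : 57.8

Element Xu pattern (n=3): 0.01729361 : 0.14874106 : 0.42643706 : 0.40752827
Element Ja pattern (n=1): 0.4059 : 0.5941
Convolve the two distributions (both contribute in 2-u steps):
  M: 0.01729361×0.4059 = 0.007019
  M+2: 0.01729361×0.5941 + 0.14874106×0.4059 = 0.070648
  M+4: 0.14874106×0.5941 + 0.42643706×0.4059 = 0.261458
  M+6: 0.42643706×0.5941 + 0.40752827×0.4059 = 0.418762
  M+8: 0.40752827×0.5941 = 0.242113
Scale to base peak (0.418762) = 100: 1.7 : 16.9 : 62.4 : 100.0 : 57.8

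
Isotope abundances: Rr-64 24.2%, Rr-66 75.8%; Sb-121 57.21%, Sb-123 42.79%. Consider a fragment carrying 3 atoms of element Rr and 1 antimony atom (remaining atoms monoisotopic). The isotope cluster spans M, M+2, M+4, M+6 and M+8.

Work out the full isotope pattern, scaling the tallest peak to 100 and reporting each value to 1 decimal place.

Element Rr pattern (n=3): 0.01417249 : 0.13317454 : 0.41713346 : 0.43551951
Antimony pattern (n=1): 0.5721 : 0.4279
Convolve the two distributions (both contribute in 2-u steps):
  M: 0.01417249×0.5721 = 0.008108
  M+2: 0.01417249×0.4279 + 0.13317454×0.5721 = 0.082254
  M+4: 0.13317454×0.4279 + 0.41713346×0.5721 = 0.295627
  M+6: 0.41713346×0.4279 + 0.43551951×0.5721 = 0.427652
  M+8: 0.43551951×0.4279 = 0.186359
Scale to base peak (0.427652) = 100: 1.9 : 19.2 : 69.1 : 100.0 : 43.6

1.9 : 19.2 : 69.1 : 100.0 : 43.6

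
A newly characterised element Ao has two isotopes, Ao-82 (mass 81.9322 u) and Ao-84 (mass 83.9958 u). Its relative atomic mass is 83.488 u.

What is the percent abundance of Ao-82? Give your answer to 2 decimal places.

Let x be the fractional abundance of Ao-82; then Ao-84 has abundance 1 − x.
81.9322·x + 83.9958·(1 − x) = 83.488
(81.9322 − 83.9958)·x = 83.488 − 83.9958
x = -0.5078 / -2.0636 = 0.24607 → 24.61% Ao-82, 75.39% Ao-84.

24.61%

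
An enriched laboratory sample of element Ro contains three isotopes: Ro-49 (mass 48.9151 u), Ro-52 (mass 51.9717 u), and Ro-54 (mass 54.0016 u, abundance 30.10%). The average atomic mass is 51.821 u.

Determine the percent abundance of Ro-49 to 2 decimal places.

Let x and y be the fractions of Ro-49 and Ro-52. Then x + y = 1 − 0.3010 = 0.6990 and 48.9151x + 51.9717y = 51.821 − 0.3010×54.0016 = 35.5665184.
Substituting: 48.9151x + 51.9717(0.6990 − x) = 35.5665184
(48.9151 − 51.9717)x = -0.7616999  ⇒  x = 0.24920, y = 0.44980
Ro-49: 24.92%, Ro-52: 44.98%.

24.92%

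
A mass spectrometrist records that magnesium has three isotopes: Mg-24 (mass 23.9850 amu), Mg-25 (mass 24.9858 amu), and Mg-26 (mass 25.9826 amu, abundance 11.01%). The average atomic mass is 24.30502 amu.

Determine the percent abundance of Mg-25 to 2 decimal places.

10.00%

The remaining 88.99% is split between Mg-24 (fraction x) and Mg-25 (fraction 0.8899 − x).
Substituting: 23.9850x + 24.9858(0.8899 − x) = 21.44433574
(23.9850 − 24.9858)x = -0.79052768  ⇒  x = 0.78990, y = 0.10000
Mg-24: 78.99%, Mg-25: 10.00%.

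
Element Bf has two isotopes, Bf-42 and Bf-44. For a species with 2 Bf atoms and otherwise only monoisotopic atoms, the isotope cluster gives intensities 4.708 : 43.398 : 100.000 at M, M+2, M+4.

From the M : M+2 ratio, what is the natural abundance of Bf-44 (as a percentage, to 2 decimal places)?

Let p = fractional abundance of Bf-42. I(M+2)/I(M) = [C(2,1)·p^1·(1−p)] / p^2 = 2·(1−p)/p = 43.398/4.708 = 9.2179
(1−p)/p = 9.2179/2 = 4.6090  ⇒  p = 1/(1 + 4.6090) = 0.1783
Bf-42: 17.83%, Bf-44: 82.17%.

82.17%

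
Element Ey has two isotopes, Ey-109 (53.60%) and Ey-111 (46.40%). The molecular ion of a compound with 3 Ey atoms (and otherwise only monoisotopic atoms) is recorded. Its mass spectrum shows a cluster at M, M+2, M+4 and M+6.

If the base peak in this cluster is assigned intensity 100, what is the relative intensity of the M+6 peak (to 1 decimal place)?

25.0

Binomial terms of (0.5360 + 0.4640)^3: M 0.1540, M+2 0.3999, M+4 0.3462, M+6 0.0999 → M+2 is the base peak.
P(M+2) = C(3,1) × 0.5360^2 × 0.4640^1 = 3 × 0.287296 × 0.4640 = 0.399916 (base)
P(M+6) = C(3,3) × 0.5360^0 × 0.4640^3 = 1 × 1.0000 × 0.09989734 = 0.099897
Relative intensity = 0.099897 / 0.399916 × 100 = 25.0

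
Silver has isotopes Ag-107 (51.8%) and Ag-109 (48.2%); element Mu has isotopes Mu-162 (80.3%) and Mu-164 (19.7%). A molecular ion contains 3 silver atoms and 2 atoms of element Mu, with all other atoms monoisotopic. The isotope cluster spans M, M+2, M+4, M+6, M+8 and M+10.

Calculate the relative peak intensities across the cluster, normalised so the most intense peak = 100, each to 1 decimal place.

24.8 : 81.5 : 100.0 : 55.8 : 13.7 : 1.2

Silver pattern (n=3): 0.13899183 : 0.3879965 : 0.3610315 : 0.11198017
Element Mu pattern (n=2): 0.644809 : 0.316382 : 0.038809
Convolve the two distributions (both contribute in 2-u steps):
  M: 0.13899183×0.644809 = 0.089623
  M+2: 0.13899183×0.316382 + 0.3879965×0.644809 = 0.294158
  M+4: 0.13899183×0.038809 + 0.3879965×0.316382 + 0.3610315×0.644809 = 0.360946
  M+6: 0.3879965×0.038809 + 0.3610315×0.316382 + 0.11198017×0.644809 = 0.201487
  M+8: 0.3610315×0.038809 + 0.11198017×0.316382 = 0.049440
  M+10: 0.11198017×0.038809 = 0.004346
Scale to base peak (0.360946) = 100: 24.8 : 81.5 : 100.0 : 55.8 : 13.7 : 1.2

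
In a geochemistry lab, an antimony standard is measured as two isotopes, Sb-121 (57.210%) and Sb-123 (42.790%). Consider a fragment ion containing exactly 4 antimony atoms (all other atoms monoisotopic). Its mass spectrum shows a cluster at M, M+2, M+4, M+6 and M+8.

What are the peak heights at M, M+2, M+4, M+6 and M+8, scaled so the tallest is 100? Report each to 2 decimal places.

Expanding (0.57210 + 0.42790)^4:
P(M) = 0.57210^4 = 0.107124
P(M+2) = 4 × 0.57210^3 × 0.42790^1 = 0.320493
P(M+4) = 6 × 0.57210^2 × 0.42790^2 = 0.359567
P(M+6) = 4 × 0.57210^1 × 0.42790^3 = 0.179291
P(M+8) = 0.42790^4 = 0.033525
The M+4 peak is largest (0.359567); scaling to 100 gives 29.79 : 89.13 : 100.00 : 49.86 : 9.32.

29.79 : 89.13 : 100.00 : 49.86 : 9.32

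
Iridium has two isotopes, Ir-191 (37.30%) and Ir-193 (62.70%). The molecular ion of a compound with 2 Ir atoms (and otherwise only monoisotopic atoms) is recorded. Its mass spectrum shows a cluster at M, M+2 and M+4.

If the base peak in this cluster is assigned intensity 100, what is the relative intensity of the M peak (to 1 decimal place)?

29.7

Binomial terms of (0.3730 + 0.6270)^2: M 0.1391, M+2 0.4677, M+4 0.3931 → M+2 is the base peak.
P(M+2) = C(2,1) × 0.3730^1 × 0.6270^1 = 2 × 0.3730 × 0.6270 = 0.467742 (base)
P(M) = C(2,0) × 0.3730^2 × 0.6270^0 = 1 × 0.139129 × 1.0000 = 0.139129
Relative intensity = 0.139129 / 0.467742 × 100 = 29.7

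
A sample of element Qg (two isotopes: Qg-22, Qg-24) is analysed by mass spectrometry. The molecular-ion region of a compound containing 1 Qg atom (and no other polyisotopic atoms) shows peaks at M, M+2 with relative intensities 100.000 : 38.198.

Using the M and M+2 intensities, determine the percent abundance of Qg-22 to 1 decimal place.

72.4%

If p is the fraction of Qg that is Qg-22, then I(M+2)/I(M) = [C(1,1)·p^0·(1−p)] / p^1 = 1·(1−p)/p = 38.198/100.000 = 0.3820
(1−p)/p = 0.3820/1 = 0.3820  ⇒  p = 1/(1 + 0.3820) = 0.7236
Qg-22: 72.4%, Qg-24: 27.6%.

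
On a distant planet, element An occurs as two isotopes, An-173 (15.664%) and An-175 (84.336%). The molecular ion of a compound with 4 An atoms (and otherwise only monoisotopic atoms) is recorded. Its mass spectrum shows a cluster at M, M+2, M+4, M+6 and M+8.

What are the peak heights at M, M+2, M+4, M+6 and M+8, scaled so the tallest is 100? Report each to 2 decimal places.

Expanding (0.15664 + 0.84336)^4:
P(M) = 0.15664^4 = 0.000602
P(M+2) = 4 × 0.15664^3 × 0.84336^1 = 0.012965
P(M+4) = 6 × 0.15664^2 × 0.84336^2 = 0.104709
P(M+6) = 4 × 0.15664^1 × 0.84336^3 = 0.375839
P(M+8) = 0.84336^4 = 0.505885
The M+8 peak is largest (0.505885); scaling to 100 gives 0.12 : 2.56 : 20.70 : 74.29 : 100.00.

0.12 : 2.56 : 20.70 : 74.29 : 100.00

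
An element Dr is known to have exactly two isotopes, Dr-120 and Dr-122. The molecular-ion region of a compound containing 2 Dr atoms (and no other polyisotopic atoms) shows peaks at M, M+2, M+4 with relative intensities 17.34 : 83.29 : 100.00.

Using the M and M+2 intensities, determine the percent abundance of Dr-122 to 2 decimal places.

70.60%

Write p for the Dr-120 fraction. I(M+2)/I(M) = [C(2,1)·p^1·(1−p)] / p^2 = 2·(1−p)/p = 83.29/17.34 = 4.8033
(1−p)/p = 4.8033/2 = 2.4017  ⇒  p = 1/(1 + 2.4017) = 0.2940
Dr-120: 29.40%, Dr-122: 70.60%.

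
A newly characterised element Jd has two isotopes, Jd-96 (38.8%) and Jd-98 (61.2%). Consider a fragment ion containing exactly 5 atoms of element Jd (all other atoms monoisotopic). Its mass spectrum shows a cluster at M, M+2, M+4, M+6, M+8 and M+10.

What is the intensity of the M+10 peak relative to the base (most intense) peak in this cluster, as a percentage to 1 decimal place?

Term probabilities: M 0.0088, M+2 0.0694, M+4 0.2188, M+6 0.3451, M+8 0.2721, M+10 0.0859. Base peak = M+6.
P(M+6) = C(5,3) × 0.388^2 × 0.612^3 = 10 × 0.150544 × 0.22922093 = 0.345078 (base)
P(M+10) = C(5,5) × 0.388^0 × 0.612^5 = 1 × 1.0000 × 0.08585332 = 0.085853
Relative intensity = 0.085853 / 0.345078 × 100 = 24.9

24.9%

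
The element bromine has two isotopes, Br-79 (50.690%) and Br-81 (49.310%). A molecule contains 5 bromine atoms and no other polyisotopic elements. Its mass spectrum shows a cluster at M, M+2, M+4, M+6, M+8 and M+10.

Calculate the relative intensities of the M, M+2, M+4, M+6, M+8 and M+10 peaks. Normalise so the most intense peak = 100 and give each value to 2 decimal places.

Each Br atom is independently Br-79 (p = 0.50690) or Br-81 (q = 0.49310); the cluster is the binomial expansion (p + q)^5.
P(M) = 0.50690^5 = 0.033467
P(M+2) = 5 × 0.50690^4 × 0.49310^1 = 0.162777
P(M+4) = 10 × 0.50690^3 × 0.49310^2 = 0.316692
P(M+6) = 10 × 0.50690^2 × 0.49310^3 = 0.308070
P(M+8) = 5 × 0.50690^1 × 0.49310^4 = 0.149842
P(M+10) = 0.49310^5 = 0.029152
The M+4 peak is largest (0.316692); scaling to 100 gives 10.57 : 51.40 : 100.00 : 97.28 : 47.31 : 9.21.

10.57 : 51.40 : 100.00 : 97.28 : 47.31 : 9.21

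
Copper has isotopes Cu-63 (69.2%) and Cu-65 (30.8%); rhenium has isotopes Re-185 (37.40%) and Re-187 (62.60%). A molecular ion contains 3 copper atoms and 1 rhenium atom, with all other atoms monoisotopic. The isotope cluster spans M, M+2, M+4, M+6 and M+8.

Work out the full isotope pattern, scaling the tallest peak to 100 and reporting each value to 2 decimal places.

33.23 : 100.00 : 94.02 : 35.99 : 4.90

Copper pattern (n=3): 0.33137389 : 0.44247034 : 0.19693766 : 0.02921811
Rhenium pattern (n=1): 0.3740 : 0.6260
Convolve the two distributions (both contribute in 2-u steps):
  M: 0.33137389×0.3740 = 0.123934
  M+2: 0.33137389×0.6260 + 0.44247034×0.3740 = 0.372924
  M+4: 0.44247034×0.6260 + 0.19693766×0.3740 = 0.350641
  M+6: 0.19693766×0.6260 + 0.02921811×0.3740 = 0.134211
  M+8: 0.02921811×0.6260 = 0.018291
Scale to base peak (0.372924) = 100: 33.23 : 100.00 : 94.02 : 35.99 : 4.90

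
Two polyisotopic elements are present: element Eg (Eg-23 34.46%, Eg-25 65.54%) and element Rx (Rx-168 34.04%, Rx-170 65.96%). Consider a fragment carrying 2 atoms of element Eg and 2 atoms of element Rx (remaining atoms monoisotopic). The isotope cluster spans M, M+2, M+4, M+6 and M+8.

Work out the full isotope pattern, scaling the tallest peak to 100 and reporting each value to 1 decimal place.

3.5 : 27.1 : 78.1 : 100.0 : 48.0

Element Eg pattern (n=2): 0.11874916 : 0.45170168 : 0.42954916
Element Rx pattern (n=2): 0.11587216 : 0.44905568 : 0.43507216
Convolve the two distributions (both contribute in 2-u steps):
  M: 0.11874916×0.11587216 = 0.013760
  M+2: 0.11874916×0.44905568 + 0.45170168×0.11587216 = 0.105665
  M+4: 0.11874916×0.43507216 + 0.45170168×0.44905568 + 0.42954916×0.11587216 = 0.304276
  M+6: 0.45170168×0.43507216 + 0.42954916×0.44905568 = 0.389414
  M+8: 0.42954916×0.43507216 = 0.186885
Scale to base peak (0.389414) = 100: 3.5 : 27.1 : 78.1 : 100.0 : 48.0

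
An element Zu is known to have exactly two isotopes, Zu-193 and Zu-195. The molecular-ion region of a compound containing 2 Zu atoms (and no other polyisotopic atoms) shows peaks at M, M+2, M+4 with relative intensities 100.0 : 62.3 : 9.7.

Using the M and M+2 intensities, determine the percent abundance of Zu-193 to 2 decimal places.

Write p for the Zu-193 fraction. I(M+2)/I(M) = [C(2,1)·p^1·(1−p)] / p^2 = 2·(1−p)/p = 62.3/100.0 = 0.6230
(1−p)/p = 0.6230/2 = 0.3115  ⇒  p = 1/(1 + 0.3115) = 0.7625
Zu-193: 76.25%, Zu-195: 23.75%.

76.25%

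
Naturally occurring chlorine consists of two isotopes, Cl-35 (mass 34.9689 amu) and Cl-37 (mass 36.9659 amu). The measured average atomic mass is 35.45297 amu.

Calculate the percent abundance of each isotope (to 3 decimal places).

Cl-35: 75.760%, Cl-37: 24.240%

Writing the weighted mean with unknown fraction x of Cl-35:
34.9689·x + 36.9659·(1 − x) = 35.45297
(34.9689 − 36.9659)·x = 35.45297 − 36.9659
x = -1.51293 / -1.9970 = 0.75760 → 75.760% Cl-35, 24.240% Cl-37.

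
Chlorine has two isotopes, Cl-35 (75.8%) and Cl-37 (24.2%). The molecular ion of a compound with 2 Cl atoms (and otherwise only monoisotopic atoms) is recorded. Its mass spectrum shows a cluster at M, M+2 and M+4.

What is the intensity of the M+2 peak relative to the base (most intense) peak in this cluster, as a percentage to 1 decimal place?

Binomial terms of (0.758 + 0.242)^2: M 0.5746, M+2 0.3669, M+4 0.0586 → M is the base peak.
P(M) = C(2,0) × 0.758^2 × 0.242^0 = 1 × 0.574564 × 1.0000 = 0.574564 (base)
P(M+2) = C(2,1) × 0.758^1 × 0.242^1 = 2 × 0.7580 × 0.2420 = 0.366872
Relative intensity = 0.366872 / 0.574564 × 100 = 63.9

63.9%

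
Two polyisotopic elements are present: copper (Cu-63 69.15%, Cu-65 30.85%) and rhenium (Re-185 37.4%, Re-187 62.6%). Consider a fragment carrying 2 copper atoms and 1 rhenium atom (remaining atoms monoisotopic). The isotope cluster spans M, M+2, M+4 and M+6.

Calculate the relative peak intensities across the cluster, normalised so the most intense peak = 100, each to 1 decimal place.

Copper pattern (n=2): 0.47817225 : 0.4266555 : 0.09517225
Rhenium pattern (n=1): 0.3740 : 0.6260
Convolve the two distributions (both contribute in 2-u steps):
  M: 0.47817225×0.3740 = 0.178836
  M+2: 0.47817225×0.6260 + 0.4266555×0.3740 = 0.458905
  M+4: 0.4266555×0.6260 + 0.09517225×0.3740 = 0.302681
  M+6: 0.09517225×0.6260 = 0.059578
Scale to base peak (0.458905) = 100: 39.0 : 100.0 : 66.0 : 13.0

39.0 : 100.0 : 66.0 : 13.0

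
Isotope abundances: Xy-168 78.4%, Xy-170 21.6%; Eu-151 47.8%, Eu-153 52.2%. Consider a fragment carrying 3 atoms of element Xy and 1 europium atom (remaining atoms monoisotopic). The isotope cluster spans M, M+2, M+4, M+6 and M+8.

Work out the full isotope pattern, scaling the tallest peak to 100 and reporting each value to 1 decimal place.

52.1 : 100.0 : 58.9 : 14.1 : 1.2

Element Xy pattern (n=3): 0.4818903 : 0.39829709 : 0.10973491 : 0.0100777
Europium pattern (n=1): 0.4780 : 0.5220
Convolve the two distributions (both contribute in 2-u steps):
  M: 0.4818903×0.4780 = 0.230344
  M+2: 0.4818903×0.5220 + 0.39829709×0.4780 = 0.441933
  M+4: 0.39829709×0.5220 + 0.10973491×0.4780 = 0.260364
  M+6: 0.10973491×0.5220 + 0.0100777×0.4780 = 0.062099
  M+8: 0.0100777×0.5220 = 0.005261
Scale to base peak (0.441933) = 100: 52.1 : 100.0 : 58.9 : 14.1 : 1.2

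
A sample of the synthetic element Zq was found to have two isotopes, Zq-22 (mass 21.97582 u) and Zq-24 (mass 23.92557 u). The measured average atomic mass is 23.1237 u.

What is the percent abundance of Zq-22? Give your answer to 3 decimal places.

41.127%

Let x be the fractional abundance of Zq-22; then Zq-24 has abundance 1 − x.
21.97582·x + 23.92557·(1 − x) = 23.1237
(21.97582 − 23.92557)·x = 23.1237 − 23.92557
x = -0.80187 / -1.94975 = 0.41127 → 41.127% Zq-22, 58.873% Zq-24.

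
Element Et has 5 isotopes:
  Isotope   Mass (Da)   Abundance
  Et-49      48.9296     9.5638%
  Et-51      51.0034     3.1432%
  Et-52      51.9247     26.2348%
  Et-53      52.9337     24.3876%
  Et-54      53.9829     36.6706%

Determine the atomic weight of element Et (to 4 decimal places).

52.6101 Da

Ar = Σ fᵢ·mᵢ = 0.095638 × 48.9296 + 0.031432 × 51.0034 + 0.262348 × 51.9247 + 0.243876 × 52.9337 + 0.366706 × 53.9829
= 4.67953 + 1.60314 + 13.62234 + 12.90926 + 19.79585 = 52.61012 Da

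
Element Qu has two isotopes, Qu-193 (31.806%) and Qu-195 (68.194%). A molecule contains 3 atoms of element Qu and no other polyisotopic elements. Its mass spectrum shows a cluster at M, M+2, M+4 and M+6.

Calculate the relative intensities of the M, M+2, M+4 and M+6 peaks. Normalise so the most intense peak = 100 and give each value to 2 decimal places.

The 3 Qu atoms are independent, so intensities follow the terms of (0.31806 + 0.68194)^3.
P(M) = 0.31806^3 = 0.032176
P(M+2) = 3 × 0.31806^2 × 0.68194^1 = 0.206960
P(M+4) = 3 × 0.31806^1 × 0.68194^2 = 0.443734
P(M+6) = 0.68194^3 = 0.317131
The M+4 peak is largest (0.443734); scaling to 100 gives 7.25 : 46.64 : 100.00 : 71.47.

7.25 : 46.64 : 100.00 : 71.47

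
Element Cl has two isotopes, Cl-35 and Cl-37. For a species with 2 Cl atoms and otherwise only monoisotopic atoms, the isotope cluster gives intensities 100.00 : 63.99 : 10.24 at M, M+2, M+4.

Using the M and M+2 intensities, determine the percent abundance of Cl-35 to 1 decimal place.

75.8%

Let p = fractional abundance of Cl-35. I(M+2)/I(M) = [C(2,1)·p^1·(1−p)] / p^2 = 2·(1−p)/p = 63.99/100.00 = 0.6399
(1−p)/p = 0.6399/2 = 0.3200  ⇒  p = 1/(1 + 0.3200) = 0.7576
Cl-35: 75.8%, Cl-37: 24.2%.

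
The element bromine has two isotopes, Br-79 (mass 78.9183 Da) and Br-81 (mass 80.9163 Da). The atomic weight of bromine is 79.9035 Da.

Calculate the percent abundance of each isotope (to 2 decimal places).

Writing the weighted mean with unknown fraction x of Br-79:
78.9183·x + 80.9163·(1 − x) = 79.9035
(78.9183 − 80.9163)·x = 79.9035 − 80.9163
x = -1.0128 / -1.9980 = 0.50691 → 50.69% Br-79, 49.31% Br-81.

Br-79: 50.69%, Br-81: 49.31%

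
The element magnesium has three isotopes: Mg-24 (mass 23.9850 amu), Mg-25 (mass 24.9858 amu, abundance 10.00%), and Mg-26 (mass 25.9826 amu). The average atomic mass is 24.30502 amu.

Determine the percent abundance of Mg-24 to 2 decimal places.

78.99%

Let x and y be the fractions of Mg-24 and Mg-26. Then x + y = 1 − 0.1000 = 0.9000 and 23.9850x + 25.9826y = 24.30502 − 0.1000×24.9858 = 21.80644.
Substituting: 23.9850x + 25.9826(0.9000 − x) = 21.80644
(23.9850 − 25.9826)x = -1.5779  ⇒  x = 0.78990, y = 0.11010
Mg-24: 78.99%, Mg-26: 11.01%.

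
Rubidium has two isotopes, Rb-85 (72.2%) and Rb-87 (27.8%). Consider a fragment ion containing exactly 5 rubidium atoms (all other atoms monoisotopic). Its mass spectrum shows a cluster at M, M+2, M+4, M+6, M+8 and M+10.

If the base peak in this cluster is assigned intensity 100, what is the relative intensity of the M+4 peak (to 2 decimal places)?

77.01

Binomial terms of (0.722 + 0.278)^5: M 0.1962, M+2 0.3777, M+4 0.2909, M+6 0.1120, M+8 0.0216, M+10 0.0017 → M+2 is the base peak.
P(M+2) = C(5,1) × 0.722^4 × 0.278^1 = 5 × 0.27173701 × 0.2780 = 0.377714 (base)
P(M+4) = C(5,2) × 0.722^3 × 0.278^2 = 10 × 0.37636705 × 0.077284 = 0.290872
Relative intensity = 0.290872 / 0.377714 × 100 = 77.01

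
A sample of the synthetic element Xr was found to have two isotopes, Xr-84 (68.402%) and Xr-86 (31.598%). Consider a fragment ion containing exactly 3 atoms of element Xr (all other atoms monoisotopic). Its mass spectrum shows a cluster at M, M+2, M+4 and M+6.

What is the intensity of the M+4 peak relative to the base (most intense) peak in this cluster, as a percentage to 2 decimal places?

Term probabilities: M 0.3200, M+2 0.4435, M+4 0.2049, M+6 0.0315. Base peak = M+2.
P(M+2) = C(3,1) × 0.68402^2 × 0.31598^1 = 3 × 0.46788336 × 0.31598 = 0.443525 (base)
P(M+4) = C(3,2) × 0.68402^1 × 0.31598^2 = 3 × 0.68402 × 0.09984336 = 0.204885
Relative intensity = 0.204885 / 0.443525 × 100 = 46.19

46.19%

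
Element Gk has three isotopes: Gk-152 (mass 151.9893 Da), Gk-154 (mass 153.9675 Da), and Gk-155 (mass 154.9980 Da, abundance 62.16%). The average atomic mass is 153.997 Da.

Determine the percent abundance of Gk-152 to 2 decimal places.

The remaining 37.84% is split between Gk-152 (fraction x) and Gk-154 (fraction 0.3784 − x).
Substituting: 151.9893x + 153.9675(0.3784 − x) = 57.6502432
(151.9893 − 153.9675)x = -0.6110588  ⇒  x = 0.30890, y = 0.06950
Gk-152: 30.89%, Gk-154: 6.95%.

30.89%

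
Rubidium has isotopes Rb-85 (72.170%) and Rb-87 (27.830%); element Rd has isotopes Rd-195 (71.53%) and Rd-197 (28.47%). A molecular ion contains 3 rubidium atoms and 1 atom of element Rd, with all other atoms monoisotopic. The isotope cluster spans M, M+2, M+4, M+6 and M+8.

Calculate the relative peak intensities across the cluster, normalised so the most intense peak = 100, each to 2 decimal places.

64.31 : 100.00 : 58.30 : 15.11 : 1.47

Rubidium pattern (n=3): 0.37589809 : 0.43485841 : 0.16768892 : 0.02155458
Element Rd pattern (n=1): 0.7153 : 0.2847
Convolve the two distributions (both contribute in 2-u steps):
  M: 0.37589809×0.7153 = 0.268880
  M+2: 0.37589809×0.2847 + 0.43485841×0.7153 = 0.418072
  M+4: 0.43485841×0.2847 + 0.16768892×0.7153 = 0.243752
  M+6: 0.16768892×0.2847 + 0.02155458×0.7153 = 0.063159
  M+8: 0.02155458×0.2847 = 0.006137
Scale to base peak (0.418072) = 100: 64.31 : 100.00 : 58.30 : 15.11 : 1.47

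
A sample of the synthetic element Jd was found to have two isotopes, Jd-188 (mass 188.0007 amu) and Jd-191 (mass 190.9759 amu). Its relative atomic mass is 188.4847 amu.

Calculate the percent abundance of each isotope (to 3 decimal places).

Jd-188: 83.732%, Jd-191: 16.268%

Let x be the fractional abundance of Jd-188; then Jd-191 has abundance 1 − x.
188.0007·x + 190.9759·(1 − x) = 188.4847
(188.0007 − 190.9759)·x = 188.4847 − 190.9759
x = -2.4912 / -2.9752 = 0.83732 → 83.732% Jd-188, 16.268% Jd-191.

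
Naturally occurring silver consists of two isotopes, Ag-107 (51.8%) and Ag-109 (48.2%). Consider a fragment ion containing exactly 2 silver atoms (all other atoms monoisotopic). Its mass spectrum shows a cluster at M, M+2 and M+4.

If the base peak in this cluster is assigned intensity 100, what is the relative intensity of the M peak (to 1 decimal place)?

53.7

Term probabilities: M 0.2683, M+2 0.4994, M+4 0.2323. Base peak = M+2.
P(M+2) = C(2,1) × 0.518^1 × 0.482^1 = 2 × 0.5180 × 0.4820 = 0.499352 (base)
P(M) = C(2,0) × 0.518^2 × 0.482^0 = 1 × 0.268324 × 1.0000 = 0.268324
Relative intensity = 0.268324 / 0.499352 × 100 = 53.7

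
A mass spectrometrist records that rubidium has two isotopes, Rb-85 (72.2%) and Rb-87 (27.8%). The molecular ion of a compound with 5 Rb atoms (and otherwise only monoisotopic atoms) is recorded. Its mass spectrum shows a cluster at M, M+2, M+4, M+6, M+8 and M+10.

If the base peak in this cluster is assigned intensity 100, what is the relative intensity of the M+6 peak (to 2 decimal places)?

29.65

Binomial terms of (0.722 + 0.278)^5: M 0.1962, M+2 0.3777, M+4 0.2909, M+6 0.1120, M+8 0.0216, M+10 0.0017 → M+2 is the base peak.
P(M+2) = C(5,1) × 0.722^4 × 0.278^1 = 5 × 0.27173701 × 0.2780 = 0.377714 (base)
P(M+6) = C(5,3) × 0.722^2 × 0.278^3 = 10 × 0.521284 × 0.02148495 = 0.111998
Relative intensity = 0.111998 / 0.377714 × 100 = 29.65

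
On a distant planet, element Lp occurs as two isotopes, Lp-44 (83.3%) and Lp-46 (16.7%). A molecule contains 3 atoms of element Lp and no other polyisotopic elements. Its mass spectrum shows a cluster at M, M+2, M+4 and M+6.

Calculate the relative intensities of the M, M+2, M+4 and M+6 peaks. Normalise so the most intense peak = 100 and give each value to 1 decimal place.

Expanding (0.833 + 0.167)^3:
P(M) = 0.833^3 = 0.578010
P(M+2) = 3 × 0.833^2 × 0.167^1 = 0.347638
P(M+4) = 3 × 0.833^1 × 0.167^2 = 0.069695
P(M+6) = 0.167^3 = 0.004657
The M peak is largest (0.578010); scaling to 100 gives 100.0 : 60.1 : 12.1 : 0.8.

100.0 : 60.1 : 12.1 : 0.8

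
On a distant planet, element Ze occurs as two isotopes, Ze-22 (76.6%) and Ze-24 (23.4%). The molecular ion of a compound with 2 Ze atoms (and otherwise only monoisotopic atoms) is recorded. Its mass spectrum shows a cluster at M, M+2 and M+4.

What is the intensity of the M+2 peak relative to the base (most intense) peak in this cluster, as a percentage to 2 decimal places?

(0.766 + 0.234)^2 gives M 0.5868, M+2 0.3585, M+4 0.0548; the largest is M.
P(M) = C(2,0) × 0.766^2 × 0.234^0 = 1 × 0.586756 × 1.0000 = 0.586756 (base)
P(M+2) = C(2,1) × 0.766^1 × 0.234^1 = 2 × 0.7660 × 0.2340 = 0.358488
Relative intensity = 0.358488 / 0.586756 × 100 = 61.10

61.10%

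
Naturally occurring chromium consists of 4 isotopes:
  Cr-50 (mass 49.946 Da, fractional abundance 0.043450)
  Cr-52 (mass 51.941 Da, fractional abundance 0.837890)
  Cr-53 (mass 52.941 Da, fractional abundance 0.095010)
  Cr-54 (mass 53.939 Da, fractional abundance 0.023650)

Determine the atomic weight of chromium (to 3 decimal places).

51.997 Da

Weight each isotope mass by its fractional abundance: 0.043450 × 49.946 + 0.837890 × 51.941 + 0.095010 × 52.941 + 0.023650 × 53.939
= 2.1702 + 43.5208 + 5.0299 + 1.2757 = 51.9966 Da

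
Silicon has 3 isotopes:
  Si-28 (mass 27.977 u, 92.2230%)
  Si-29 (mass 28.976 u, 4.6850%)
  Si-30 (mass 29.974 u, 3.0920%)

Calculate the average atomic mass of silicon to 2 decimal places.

28.09 u

Average mass = Σ (abundance × isotope mass) = 0.922230 × 27.977 + 0.046850 × 28.976 + 0.030920 × 29.974
= 25.8012 + 1.3575 + 0.9268 = 28.0855 u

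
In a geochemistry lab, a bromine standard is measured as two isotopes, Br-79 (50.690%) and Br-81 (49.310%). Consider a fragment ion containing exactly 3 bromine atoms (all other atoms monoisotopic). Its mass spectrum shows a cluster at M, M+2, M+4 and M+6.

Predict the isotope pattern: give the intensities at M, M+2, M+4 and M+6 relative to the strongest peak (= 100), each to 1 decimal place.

34.3 : 100.0 : 97.3 : 31.5

The 3 Br atoms are independent, so intensities follow the terms of (0.50690 + 0.49310)^3.
P(M) = 0.50690^3 = 0.130247
P(M+2) = 3 × 0.50690^2 × 0.49310^1 = 0.380103
P(M+4) = 3 × 0.50690^1 × 0.49310^2 = 0.369755
P(M+6) = 0.49310^3 = 0.119896
The M+2 peak is largest (0.380103); scaling to 100 gives 34.3 : 100.0 : 97.3 : 31.5.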